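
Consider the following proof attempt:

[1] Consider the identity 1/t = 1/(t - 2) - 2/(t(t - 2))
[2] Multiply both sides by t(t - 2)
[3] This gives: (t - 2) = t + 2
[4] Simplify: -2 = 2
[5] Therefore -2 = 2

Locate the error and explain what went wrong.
Step 3: This gives: (t - 2) = t + 2

Step 3 makes a sign error when clearing denominators. Multiplying -2/(t(t - 2)) by t(t - 2) gives -2, not +2. The correct result is (t - 2) = t - 2, which is trivially true, not (t - 2) = t + 2. (Step 1 is a valid identity: 1/(t - 2) - 2/(t(t - 2)) = (t - 2)/(t(t - 2)) = 1/t.)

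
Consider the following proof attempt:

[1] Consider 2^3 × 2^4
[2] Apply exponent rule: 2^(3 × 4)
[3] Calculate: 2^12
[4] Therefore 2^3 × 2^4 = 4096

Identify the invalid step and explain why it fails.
Step 2: Apply exponent rule: 2^(3 × 4)

Step 2 incorrectly states that a^b × a^c = a^(b×c). The correct rule is a^b × a^c = a^(b+c). The actual value is 2^3 × 2^4 = 2^7 = 128, not 2^12 = 4096.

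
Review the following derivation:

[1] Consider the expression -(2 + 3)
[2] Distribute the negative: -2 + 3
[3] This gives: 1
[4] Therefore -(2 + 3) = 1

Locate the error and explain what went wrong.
Step 2: Distribute the negative: -2 + 3

Step 2 incorrectly distributes the negative sign. The correct distribution is -(2 + 3) = -2 - 3 = -5. The negative must be applied to both terms, not just the first. The error treats -(2 + 3) as -2 + 3, which equals 1 instead of -5.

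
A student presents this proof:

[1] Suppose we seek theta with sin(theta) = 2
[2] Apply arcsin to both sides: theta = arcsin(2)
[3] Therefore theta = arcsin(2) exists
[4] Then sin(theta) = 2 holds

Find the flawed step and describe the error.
Step 2: Apply arcsin to both sides: theta = arcsin(2)

Step 2 applies arcsin to 2. However, arcsin(x) is only defined for x in [-1, 1] because sin(theta) can only produce values in that range. Since |2| > 1, arcsin(2) is undefined. There is no angle whose sine equals 2.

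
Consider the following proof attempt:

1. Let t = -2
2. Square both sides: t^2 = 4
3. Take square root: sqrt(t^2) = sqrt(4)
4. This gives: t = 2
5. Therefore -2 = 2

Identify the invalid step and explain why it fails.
Step 4: This gives: t = 2

Step 4 incorrectly states that sqrt(t^2) = t. The correct identity is sqrt(t^2) = |t|. Since t = -2 < 0, we have sqrt(t^2) = |-2| = 2, not t = -2.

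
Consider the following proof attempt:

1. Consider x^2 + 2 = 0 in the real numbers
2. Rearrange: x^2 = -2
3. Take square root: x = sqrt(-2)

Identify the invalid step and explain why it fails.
Step 3: Take square root: x = sqrt(-2)

Step 3 takes the square root of -2, which is negative. In the real number system, the square root of a negative number is undefined. The equation x^2 + 2 = 0 has no real solutions. Square roots of negative numbers only exist in the complex numbers.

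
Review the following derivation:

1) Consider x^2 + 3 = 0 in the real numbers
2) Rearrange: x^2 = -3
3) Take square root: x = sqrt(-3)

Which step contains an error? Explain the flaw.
Step 3: Take square root: x = sqrt(-3)

Step 3 takes the square root of -3, which is negative. In the real number system, the square root of a negative number is undefined. The equation x^2 + 3 = 0 has no real solutions. Square roots of negative numbers only exist in the complex numbers.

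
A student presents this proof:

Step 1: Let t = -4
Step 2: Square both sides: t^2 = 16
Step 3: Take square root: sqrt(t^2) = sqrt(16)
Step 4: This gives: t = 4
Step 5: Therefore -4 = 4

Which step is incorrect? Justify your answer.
Step 4: This gives: t = 4

Step 4 incorrectly states that sqrt(t^2) = t. The correct identity is sqrt(t^2) = |t|. Since t = -4 < 0, we have sqrt(t^2) = |-4| = 4, not t = -4.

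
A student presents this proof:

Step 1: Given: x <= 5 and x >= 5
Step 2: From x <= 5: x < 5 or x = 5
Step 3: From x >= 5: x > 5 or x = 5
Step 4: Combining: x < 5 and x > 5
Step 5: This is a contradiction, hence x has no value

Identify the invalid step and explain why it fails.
Step 4: Combining: x < 5 and x > 5

Step 4 incorrectly combines the conditions. From x <= 5 and x >= 5, the intersection is x = 5. The error treats the 'or' cases as 'and' requirements. The correct conclusion is that x = 5 is the unique solution, not that no solution exists.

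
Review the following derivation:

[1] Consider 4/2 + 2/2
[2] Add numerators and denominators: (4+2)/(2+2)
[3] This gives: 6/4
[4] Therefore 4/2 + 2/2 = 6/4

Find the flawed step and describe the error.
Step 2: Add numerators and denominators: (4+2)/(2+2)

Step 2 incorrectly adds fractions by separately adding numerators and denominators. This is wrong. The correct method requires a common denominator: 4/2 + 2/2 = (4×2 + 2×2)/(2×2) = 12/4 = 3. The method used gives 6/4, which is different.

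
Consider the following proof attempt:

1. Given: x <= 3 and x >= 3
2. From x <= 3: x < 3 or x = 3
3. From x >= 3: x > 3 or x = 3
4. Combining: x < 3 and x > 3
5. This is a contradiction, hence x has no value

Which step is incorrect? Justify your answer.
Step 4: Combining: x < 3 and x > 3

Step 4 incorrectly combines the conditions. From x <= 3 and x >= 3, the intersection is x = 3. The error treats the 'or' cases as 'and' requirements. The correct conclusion is that x = 3 is the unique solution, not that no solution exists.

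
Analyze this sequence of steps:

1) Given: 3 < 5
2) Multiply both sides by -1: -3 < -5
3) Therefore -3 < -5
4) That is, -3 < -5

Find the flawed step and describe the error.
Step 2: Multiply both sides by -1: -3 < -5

Step 2 multiplies both sides by -1 but fails to reverse the inequality sign. When multiplying (or dividing) an inequality by a negative number, the direction must be reversed. Since 3 < 5, we should get -3 > -5, i.e., -3 > -5.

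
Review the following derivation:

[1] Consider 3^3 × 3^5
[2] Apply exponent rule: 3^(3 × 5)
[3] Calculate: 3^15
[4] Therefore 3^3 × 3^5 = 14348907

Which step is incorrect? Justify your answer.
Step 2: Apply exponent rule: 3^(3 × 5)

Step 2 incorrectly states that a^b × a^c = a^(b×c). The correct rule is a^b × a^c = a^(b+c). The actual value is 3^3 × 3^5 = 3^8 = 6561, not 3^15 = 14348907.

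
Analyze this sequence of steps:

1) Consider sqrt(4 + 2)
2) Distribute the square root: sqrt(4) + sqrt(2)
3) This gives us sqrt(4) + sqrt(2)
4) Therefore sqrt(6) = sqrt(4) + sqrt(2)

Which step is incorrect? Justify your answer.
Step 2: Distribute the square root: sqrt(4) + sqrt(2)

Step 2 incorrectly 'distributes' the square root over addition. The square root function does not distribute: sqrt(a + b) ≠ sqrt(a) + sqrt(b). In fact, sqrt(4 + 2) = sqrt(6) ≈ 2.4495, while sqrt(4) + sqrt(2) ≈ 3.4142.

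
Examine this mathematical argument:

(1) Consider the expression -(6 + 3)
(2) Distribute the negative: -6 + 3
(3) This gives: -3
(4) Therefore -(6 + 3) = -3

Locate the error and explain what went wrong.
Step 2: Distribute the negative: -6 + 3

Step 2 incorrectly distributes the negative sign. The correct distribution is -(6 + 3) = -6 - 3 = -9. The negative must be applied to both terms, not just the first. The error treats -(6 + 3) as -6 + 3, which equals -3 instead of -9.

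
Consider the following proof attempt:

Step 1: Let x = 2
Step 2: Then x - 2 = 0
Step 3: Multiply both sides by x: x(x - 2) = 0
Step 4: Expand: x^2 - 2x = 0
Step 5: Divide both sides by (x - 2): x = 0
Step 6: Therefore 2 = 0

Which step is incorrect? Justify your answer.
Step 5: Divide both sides by (x - 2): x = 0

Step 5 divides both sides by (x - 2). However, since x = 2, we have (x - 2) = 0. Division by zero is undefined, making this step invalid.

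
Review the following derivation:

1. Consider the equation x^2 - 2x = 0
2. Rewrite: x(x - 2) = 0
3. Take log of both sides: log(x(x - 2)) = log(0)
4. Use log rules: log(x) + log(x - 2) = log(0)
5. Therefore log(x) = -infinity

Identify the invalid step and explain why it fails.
Step 3: Take log of both sides: log(x(x - 2)) = log(0)

Step 3 takes the logarithm of both sides, resulting in log(0) on the right side. The logarithm is only defined for positive numbers; log(0) is undefined (approaches negative infinity). This operation is invalid.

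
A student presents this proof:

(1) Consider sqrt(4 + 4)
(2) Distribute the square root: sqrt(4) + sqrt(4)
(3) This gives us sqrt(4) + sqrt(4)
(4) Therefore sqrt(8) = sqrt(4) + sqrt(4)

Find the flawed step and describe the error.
Step 2: Distribute the square root: sqrt(4) + sqrt(4)

Step 2 incorrectly 'distributes' the square root over addition. The square root function does not distribute: sqrt(a + b) ≠ sqrt(a) + sqrt(b). In fact, sqrt(4 + 4) = sqrt(8) ≈ 2.8284, while sqrt(4) + sqrt(4) ≈ 4.0000.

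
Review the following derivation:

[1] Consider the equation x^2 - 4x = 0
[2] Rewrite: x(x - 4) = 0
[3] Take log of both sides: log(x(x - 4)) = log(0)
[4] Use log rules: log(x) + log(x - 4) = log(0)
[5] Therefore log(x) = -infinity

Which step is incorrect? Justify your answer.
Step 3: Take log of both sides: log(x(x - 4)) = log(0)

Step 3 takes the logarithm of both sides, resulting in log(0) on the right side. The logarithm is only defined for positive numbers; log(0) is undefined (approaches negative infinity). This operation is invalid.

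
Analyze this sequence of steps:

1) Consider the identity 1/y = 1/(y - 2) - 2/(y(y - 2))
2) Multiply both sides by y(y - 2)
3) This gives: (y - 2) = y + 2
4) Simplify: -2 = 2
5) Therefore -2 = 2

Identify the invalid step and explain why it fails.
Step 3: This gives: (y - 2) = y + 2

Step 3 makes a sign error when clearing denominators. Multiplying -2/(y(y - 2)) by y(y - 2) gives -2, not +2. The correct result is (y - 2) = y - 2, which is trivially true, not (y - 2) = y + 2. (Step 1 is a valid identity: 1/(y - 2) - 2/(y(y - 2)) = (y - 2)/(y(y - 2)) = 1/y.)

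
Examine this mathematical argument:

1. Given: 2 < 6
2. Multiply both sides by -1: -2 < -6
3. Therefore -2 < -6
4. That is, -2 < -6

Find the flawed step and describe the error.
Step 2: Multiply both sides by -1: -2 < -6

Step 2 multiplies both sides by -1 but fails to reverse the inequality sign. When multiplying (or dividing) an inequality by a negative number, the direction must be reversed. Since 2 < 6, we should get -2 > -6, i.e., -2 > -6.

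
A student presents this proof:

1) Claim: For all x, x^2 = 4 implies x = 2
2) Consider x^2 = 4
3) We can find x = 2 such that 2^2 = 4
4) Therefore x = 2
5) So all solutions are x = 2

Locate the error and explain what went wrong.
Step 4: Therefore x = 2

Step 4 incorrectly concludes that x = 2 is the only solution. The proof shows that x = 2 is A solution (existence), but does not show it is the ONLY solution (uniqueness). In fact, x = -2 is also a solution since (-2)^2 = 4. Finding one solution doesn't prove there are no others.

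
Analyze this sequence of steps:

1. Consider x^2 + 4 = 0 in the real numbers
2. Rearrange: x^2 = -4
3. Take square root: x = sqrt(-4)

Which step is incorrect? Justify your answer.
Step 3: Take square root: x = sqrt(-4)

Step 3 takes the square root of -4, which is negative. In the real number system, the square root of a negative number is undefined. The equation x^2 + 4 = 0 has no real solutions. Square roots of negative numbers only exist in the complex numbers.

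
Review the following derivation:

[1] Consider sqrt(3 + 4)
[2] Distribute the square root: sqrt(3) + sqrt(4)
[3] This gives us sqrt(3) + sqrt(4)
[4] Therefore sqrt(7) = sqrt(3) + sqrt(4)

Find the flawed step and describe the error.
Step 2: Distribute the square root: sqrt(3) + sqrt(4)

Step 2 incorrectly 'distributes' the square root over addition. The square root function does not distribute: sqrt(a + b) ≠ sqrt(a) + sqrt(b). In fact, sqrt(3 + 4) = sqrt(7) ≈ 2.6458, while sqrt(3) + sqrt(4) ≈ 3.7321.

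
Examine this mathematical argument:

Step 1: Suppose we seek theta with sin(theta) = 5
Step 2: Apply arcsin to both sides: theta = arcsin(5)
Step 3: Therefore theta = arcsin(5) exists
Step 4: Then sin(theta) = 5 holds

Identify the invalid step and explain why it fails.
Step 2: Apply arcsin to both sides: theta = arcsin(5)

Step 2 applies arcsin to 5. However, arcsin(x) is only defined for x in [-1, 1] because sin(theta) can only produce values in that range. Since |5| > 1, arcsin(5) is undefined. There is no angle whose sine equals 5.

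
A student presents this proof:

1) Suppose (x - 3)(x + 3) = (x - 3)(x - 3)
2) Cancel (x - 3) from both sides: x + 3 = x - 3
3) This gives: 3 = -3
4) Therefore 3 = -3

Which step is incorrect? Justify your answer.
Step 2: Cancel (x - 3) from both sides: x + 3 = x - 3

Step 2 cancels (x - 3) from both sides. This is only valid if (x - 3) ≠ 0, i.e., x ≠ 3. When x = 3, both sides equal zero regardless of the other factors. The correct approach requires considering x = 3 as a separate case.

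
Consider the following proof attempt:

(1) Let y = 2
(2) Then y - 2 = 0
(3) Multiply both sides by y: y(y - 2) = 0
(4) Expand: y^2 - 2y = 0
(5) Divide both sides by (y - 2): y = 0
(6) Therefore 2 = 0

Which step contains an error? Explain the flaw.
Step 5: Divide both sides by (y - 2): y = 0

Step 5 divides both sides by (y - 2). However, since y = 2, we have (y - 2) = 0. Division by zero is undefined, making this step invalid.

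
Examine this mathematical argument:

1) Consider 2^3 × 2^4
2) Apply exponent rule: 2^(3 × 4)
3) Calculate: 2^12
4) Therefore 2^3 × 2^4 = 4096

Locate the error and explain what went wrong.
Step 2: Apply exponent rule: 2^(3 × 4)

Step 2 incorrectly states that a^b × a^c = a^(b×c). The correct rule is a^b × a^c = a^(b+c). The actual value is 2^3 × 2^4 = 2^7 = 128, not 2^12 = 4096.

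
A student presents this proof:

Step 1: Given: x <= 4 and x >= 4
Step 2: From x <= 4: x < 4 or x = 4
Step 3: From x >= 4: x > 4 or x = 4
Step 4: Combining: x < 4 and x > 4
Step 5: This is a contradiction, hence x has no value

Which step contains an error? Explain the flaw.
Step 4: Combining: x < 4 and x > 4

Step 4 incorrectly combines the conditions. From x <= 4 and x >= 4, the intersection is x = 4. The error treats the 'or' cases as 'and' requirements. The correct conclusion is that x = 4 is the unique solution, not that no solution exists.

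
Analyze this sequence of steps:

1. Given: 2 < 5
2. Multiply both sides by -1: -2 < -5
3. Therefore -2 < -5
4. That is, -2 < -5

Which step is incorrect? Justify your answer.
Step 2: Multiply both sides by -1: -2 < -5

Step 2 multiplies both sides by -1 but fails to reverse the inequality sign. When multiplying (or dividing) an inequality by a negative number, the direction must be reversed. Since 2 < 5, we should get -2 > -5, i.e., -2 > -5.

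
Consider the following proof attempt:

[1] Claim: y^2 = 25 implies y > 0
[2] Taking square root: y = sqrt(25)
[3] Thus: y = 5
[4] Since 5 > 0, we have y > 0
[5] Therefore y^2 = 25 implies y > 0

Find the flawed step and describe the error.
Step 2: Taking square root: y = sqrt(25)

Step 2 takes the square root and assumes the positive root only. The equation y^2 = 25 actually has two solutions: y = 5 and y = -5. The proof silently assumes y > 0 without justification, then uses this assumption to conclude y > 0, which is circular. The counterexample y = -5 shows the claim is false.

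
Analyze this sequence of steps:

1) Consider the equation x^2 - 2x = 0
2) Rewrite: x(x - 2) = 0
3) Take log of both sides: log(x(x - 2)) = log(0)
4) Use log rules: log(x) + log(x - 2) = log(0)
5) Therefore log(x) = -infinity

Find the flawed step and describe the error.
Step 3: Take log of both sides: log(x(x - 2)) = log(0)

Step 3 takes the logarithm of both sides, resulting in log(0) on the right side. The logarithm is only defined for positive numbers; log(0) is undefined (approaches negative infinity). This operation is invalid.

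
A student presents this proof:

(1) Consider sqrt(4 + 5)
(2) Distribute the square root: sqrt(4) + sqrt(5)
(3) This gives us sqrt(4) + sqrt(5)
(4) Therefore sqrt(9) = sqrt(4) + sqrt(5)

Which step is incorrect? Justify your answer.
Step 2: Distribute the square root: sqrt(4) + sqrt(5)

Step 2 incorrectly 'distributes' the square root over addition. The square root function does not distribute: sqrt(a + b) ≠ sqrt(a) + sqrt(b). In fact, sqrt(4 + 5) = sqrt(9) ≈ 3.0000, while sqrt(4) + sqrt(5) ≈ 4.2361.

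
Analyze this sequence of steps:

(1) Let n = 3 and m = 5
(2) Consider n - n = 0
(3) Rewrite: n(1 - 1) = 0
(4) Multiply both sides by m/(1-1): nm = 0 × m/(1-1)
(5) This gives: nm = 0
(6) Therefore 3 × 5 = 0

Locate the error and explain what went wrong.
Step 4: Multiply both sides by m/(1-1): nm = 0 × m/(1-1)

Step 4 multiplies both sides by m/(1-1). However, 1-1 = 0, so this is multiplication by m/0, which is undefined. We cannot multiply by an undefined expression.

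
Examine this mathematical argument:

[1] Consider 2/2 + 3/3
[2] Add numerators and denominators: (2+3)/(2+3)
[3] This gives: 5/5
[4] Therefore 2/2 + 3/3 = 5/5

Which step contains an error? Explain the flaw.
Step 2: Add numerators and denominators: (2+3)/(2+3)

Step 2 incorrectly adds fractions by separately adding numerators and denominators. This is wrong. The correct method requires a common denominator: 2/2 + 3/3 = (2×3 + 3×2)/(2×3) = 12/6 = 2. The method used gives 5/5, which is different.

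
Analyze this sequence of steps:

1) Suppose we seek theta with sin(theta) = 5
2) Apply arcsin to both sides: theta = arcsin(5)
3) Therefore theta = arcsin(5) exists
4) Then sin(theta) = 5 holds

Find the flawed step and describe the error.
Step 2: Apply arcsin to both sides: theta = arcsin(5)

Step 2 applies arcsin to 5. However, arcsin(x) is only defined for x in [-1, 1] because sin(theta) can only produce values in that range. Since |5| > 1, arcsin(5) is undefined. There is no angle whose sine equals 5.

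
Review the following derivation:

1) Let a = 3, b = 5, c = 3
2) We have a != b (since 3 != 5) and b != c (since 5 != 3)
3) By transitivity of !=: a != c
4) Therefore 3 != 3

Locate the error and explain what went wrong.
Step 3: By transitivity of !=: a != c

Step 3 incorrectly applies transitivity to the '!=' relation. Transitivity states: if a R b and b R c, then a R c. However, '!=' is not transitive. Counterexample: 3 != 5 and 5 != 3, but 3 = 3 (both equal 3). Transitivity holds for relations like <, <=, =, but not for !=.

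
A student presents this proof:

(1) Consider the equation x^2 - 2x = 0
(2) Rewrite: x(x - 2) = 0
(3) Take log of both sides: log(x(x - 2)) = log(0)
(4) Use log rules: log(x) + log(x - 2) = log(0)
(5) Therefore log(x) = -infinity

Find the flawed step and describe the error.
Step 3: Take log of both sides: log(x(x - 2)) = log(0)

Step 3 takes the logarithm of both sides, resulting in log(0) on the right side. The logarithm is only defined for positive numbers; log(0) is undefined (approaches negative infinity). This operation is invalid.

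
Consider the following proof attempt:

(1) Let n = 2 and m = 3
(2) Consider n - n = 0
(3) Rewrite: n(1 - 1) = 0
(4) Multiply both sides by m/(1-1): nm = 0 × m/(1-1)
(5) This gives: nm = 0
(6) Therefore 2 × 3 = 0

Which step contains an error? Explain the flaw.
Step 4: Multiply both sides by m/(1-1): nm = 0 × m/(1-1)

Step 4 multiplies both sides by m/(1-1). However, 1-1 = 0, so this is multiplication by m/0, which is undefined. We cannot multiply by an undefined expression.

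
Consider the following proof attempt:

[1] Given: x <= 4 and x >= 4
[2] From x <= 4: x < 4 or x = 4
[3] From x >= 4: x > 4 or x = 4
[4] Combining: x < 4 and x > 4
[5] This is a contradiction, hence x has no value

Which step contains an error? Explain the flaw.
Step 4: Combining: x < 4 and x > 4

Step 4 incorrectly combines the conditions. From x <= 4 and x >= 4, the intersection is x = 4. The error treats the 'or' cases as 'and' requirements. The correct conclusion is that x = 4 is the unique solution, not that no solution exists.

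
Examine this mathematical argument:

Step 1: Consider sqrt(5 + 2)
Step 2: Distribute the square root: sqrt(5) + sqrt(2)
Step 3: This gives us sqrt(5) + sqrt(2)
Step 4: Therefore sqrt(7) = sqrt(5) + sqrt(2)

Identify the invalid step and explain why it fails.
Step 2: Distribute the square root: sqrt(5) + sqrt(2)

Step 2 incorrectly 'distributes' the square root over addition. The square root function does not distribute: sqrt(a + b) ≠ sqrt(a) + sqrt(b). In fact, sqrt(5 + 2) = sqrt(7) ≈ 2.6458, while sqrt(5) + sqrt(2) ≈ 3.6503.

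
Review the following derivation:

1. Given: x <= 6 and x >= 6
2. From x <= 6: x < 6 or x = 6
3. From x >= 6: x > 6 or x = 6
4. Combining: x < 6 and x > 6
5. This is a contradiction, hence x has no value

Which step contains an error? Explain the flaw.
Step 4: Combining: x < 6 and x > 6

Step 4 incorrectly combines the conditions. From x <= 6 and x >= 6, the intersection is x = 6. The error treats the 'or' cases as 'and' requirements. The correct conclusion is that x = 6 is the unique solution, not that no solution exists.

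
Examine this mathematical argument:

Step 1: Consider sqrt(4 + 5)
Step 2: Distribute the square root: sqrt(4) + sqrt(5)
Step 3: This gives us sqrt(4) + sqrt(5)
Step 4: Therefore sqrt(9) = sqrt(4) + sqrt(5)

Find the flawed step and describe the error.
Step 2: Distribute the square root: sqrt(4) + sqrt(5)

Step 2 incorrectly 'distributes' the square root over addition. The square root function does not distribute: sqrt(a + b) ≠ sqrt(a) + sqrt(b). In fact, sqrt(4 + 5) = sqrt(9) ≈ 3.0000, while sqrt(4) + sqrt(5) ≈ 4.2361.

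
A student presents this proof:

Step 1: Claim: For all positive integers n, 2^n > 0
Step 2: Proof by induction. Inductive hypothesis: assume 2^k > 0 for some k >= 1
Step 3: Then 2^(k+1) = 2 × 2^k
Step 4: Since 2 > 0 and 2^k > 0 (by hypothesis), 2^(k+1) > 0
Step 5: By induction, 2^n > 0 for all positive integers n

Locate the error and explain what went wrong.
Step 5: By induction, 2^n > 0 for all positive integers n

Step 5 concludes the proof by induction, but no base case was ever established. A valid induction proof requires: (1) a base case proving 2^1 > 0, and (2) an inductive step showing IF 2^k > 0 THEN 2^(k+1) > 0. Steps 2-4 correctly establish the inductive step, but without the base case the conclusion in step 5 does not follow.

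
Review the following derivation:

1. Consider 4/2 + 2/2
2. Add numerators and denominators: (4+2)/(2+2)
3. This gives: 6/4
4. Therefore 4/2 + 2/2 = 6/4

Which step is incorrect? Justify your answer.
Step 2: Add numerators and denominators: (4+2)/(2+2)

Step 2 incorrectly adds fractions by separately adding numerators and denominators. This is wrong. The correct method requires a common denominator: 4/2 + 2/2 = (4×2 + 2×2)/(2×2) = 12/4 = 3. The method used gives 6/4, which is different.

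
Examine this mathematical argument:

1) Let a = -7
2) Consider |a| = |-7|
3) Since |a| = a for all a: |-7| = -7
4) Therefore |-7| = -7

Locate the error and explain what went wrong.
Step 3: Since |a| = a for all a: |-7| = -7

Step 3 incorrectly states that |a| = a for all a. The correct definition is |a| = a when a >= 0, and |a| = -a when a < 0. Since -7 < 0, we have |-7| = -(-7) = 7, not -7.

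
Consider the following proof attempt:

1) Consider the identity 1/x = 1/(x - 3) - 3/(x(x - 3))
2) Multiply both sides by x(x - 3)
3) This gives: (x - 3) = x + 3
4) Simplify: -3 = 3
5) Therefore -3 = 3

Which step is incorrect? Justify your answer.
Step 3: This gives: (x - 3) = x + 3

Step 3 makes a sign error when clearing denominators. Multiplying -3/(x(x - 3)) by x(x - 3) gives -3, not +3. The correct result is (x - 3) = x - 3, which is trivially true, not (x - 3) = x + 3. (Step 1 is a valid identity: 1/(x - 3) - 3/(x(x - 3)) = (x - 3)/(x(x - 3)) = 1/x.)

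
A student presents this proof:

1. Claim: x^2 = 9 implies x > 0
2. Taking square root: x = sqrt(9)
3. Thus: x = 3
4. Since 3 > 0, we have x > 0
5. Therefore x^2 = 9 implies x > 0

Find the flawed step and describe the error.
Step 2: Taking square root: x = sqrt(9)

Step 2 takes the square root and assumes the positive root only. The equation x^2 = 9 actually has two solutions: x = 3 and x = -3. The proof silently assumes x > 0 without justification, then uses this assumption to conclude x > 0, which is circular. The counterexample x = -3 shows the claim is false.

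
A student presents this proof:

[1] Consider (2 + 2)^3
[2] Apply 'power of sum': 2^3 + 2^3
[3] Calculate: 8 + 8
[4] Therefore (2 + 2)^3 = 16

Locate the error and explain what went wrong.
Step 2: Apply 'power of sum': 2^3 + 2^3

Step 2 incorrectly applies a non-existent rule '(a+b)^n = a^n + b^n'. This is false in general. The correct expansion uses the binomial theorem. The actual value is (2 + 2)^3 = 4^3 = 64, not 16.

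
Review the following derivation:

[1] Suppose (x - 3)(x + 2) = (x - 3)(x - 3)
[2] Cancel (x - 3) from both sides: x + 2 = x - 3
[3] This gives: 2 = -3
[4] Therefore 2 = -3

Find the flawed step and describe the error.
Step 2: Cancel (x - 3) from both sides: x + 2 = x - 3

Step 2 cancels (x - 3) from both sides. This is only valid if (x - 3) ≠ 0, i.e., x ≠ 3. When x = 3, both sides equal zero regardless of the other factors. The correct approach requires considering x = 3 as a separate case.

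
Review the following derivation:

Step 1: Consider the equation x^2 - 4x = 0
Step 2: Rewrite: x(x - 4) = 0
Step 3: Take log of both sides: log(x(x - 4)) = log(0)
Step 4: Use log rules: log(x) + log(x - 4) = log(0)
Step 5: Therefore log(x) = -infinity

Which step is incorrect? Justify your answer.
Step 3: Take log of both sides: log(x(x - 4)) = log(0)

Step 3 takes the logarithm of both sides, resulting in log(0) on the right side. The logarithm is only defined for positive numbers; log(0) is undefined (approaches negative infinity). This operation is invalid.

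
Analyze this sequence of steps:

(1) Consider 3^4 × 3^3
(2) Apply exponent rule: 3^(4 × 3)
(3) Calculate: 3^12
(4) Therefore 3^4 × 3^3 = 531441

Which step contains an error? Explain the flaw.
Step 2: Apply exponent rule: 3^(4 × 3)

Step 2 incorrectly states that a^b × a^c = a^(b×c). The correct rule is a^b × a^c = a^(b+c). The actual value is 3^4 × 3^3 = 3^7 = 2187, not 3^12 = 531441.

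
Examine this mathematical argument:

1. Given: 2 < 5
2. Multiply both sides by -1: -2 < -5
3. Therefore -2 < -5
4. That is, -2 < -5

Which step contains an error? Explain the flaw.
Step 2: Multiply both sides by -1: -2 < -5

Step 2 multiplies both sides by -1 but fails to reverse the inequality sign. When multiplying (or dividing) an inequality by a negative number, the direction must be reversed. Since 2 < 5, we should get -2 > -5, i.e., -2 > -5.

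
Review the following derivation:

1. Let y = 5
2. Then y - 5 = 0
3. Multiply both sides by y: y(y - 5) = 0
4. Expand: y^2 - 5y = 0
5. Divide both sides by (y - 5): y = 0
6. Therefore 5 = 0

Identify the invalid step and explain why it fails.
Step 5: Divide both sides by (y - 5): y = 0

Step 5 divides both sides by (y - 5). However, since y = 5, we have (y - 5) = 0. Division by zero is undefined, making this step invalid.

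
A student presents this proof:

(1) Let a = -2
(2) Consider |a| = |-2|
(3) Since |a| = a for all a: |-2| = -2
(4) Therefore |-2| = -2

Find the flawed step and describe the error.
Step 3: Since |a| = a for all a: |-2| = -2

Step 3 incorrectly states that |a| = a for all a. The correct definition is |a| = a when a >= 0, and |a| = -a when a < 0. Since -2 < 0, we have |-2| = -(-2) = 2, not -2.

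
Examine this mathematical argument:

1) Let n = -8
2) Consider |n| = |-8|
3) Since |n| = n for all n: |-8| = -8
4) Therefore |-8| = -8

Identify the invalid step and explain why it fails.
Step 3: Since |n| = n for all n: |-8| = -8

Step 3 incorrectly states that |n| = n for all n. The correct definition is |n| = n when n >= 0, and |n| = -n when n < 0. Since -8 < 0, we have |-8| = -(-8) = 8, not -8.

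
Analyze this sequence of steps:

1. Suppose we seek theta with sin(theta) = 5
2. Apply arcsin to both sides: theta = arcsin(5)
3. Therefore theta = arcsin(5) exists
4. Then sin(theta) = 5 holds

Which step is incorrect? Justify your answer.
Step 2: Apply arcsin to both sides: theta = arcsin(5)

Step 2 applies arcsin to 5. However, arcsin(x) is only defined for x in [-1, 1] because sin(theta) can only produce values in that range. Since |5| > 1, arcsin(5) is undefined. There is no angle whose sine equals 5.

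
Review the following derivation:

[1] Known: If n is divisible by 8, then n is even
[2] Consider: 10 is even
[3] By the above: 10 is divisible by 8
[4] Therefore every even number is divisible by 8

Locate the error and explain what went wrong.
Step 3: By the above: 10 is divisible by 8

Step 3 commits the fallacy of affirming the consequent. The known fact 'divisible by 8 → even' does NOT imply 'even → divisible by 8'. That would be the converse, which is false. For example, 10 is even but 10 ÷ 8 = 1.25, which is not an integer.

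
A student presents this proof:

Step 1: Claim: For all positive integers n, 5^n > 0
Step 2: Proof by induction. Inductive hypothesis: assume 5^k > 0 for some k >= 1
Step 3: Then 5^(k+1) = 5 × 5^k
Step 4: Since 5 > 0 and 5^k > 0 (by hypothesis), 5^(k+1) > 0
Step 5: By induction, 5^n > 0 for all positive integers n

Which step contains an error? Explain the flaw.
Step 5: By induction, 5^n > 0 for all positive integers n

Step 5 concludes the proof by induction, but no base case was ever established. A valid induction proof requires: (1) a base case proving 5^1 > 0, and (2) an inductive step showing IF 5^k > 0 THEN 5^(k+1) > 0. Steps 2-4 correctly establish the inductive step, but without the base case the conclusion in step 5 does not follow.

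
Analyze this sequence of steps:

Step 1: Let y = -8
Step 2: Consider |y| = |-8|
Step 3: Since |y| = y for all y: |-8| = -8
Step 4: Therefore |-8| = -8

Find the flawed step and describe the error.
Step 3: Since |y| = y for all y: |-8| = -8

Step 3 incorrectly states that |y| = y for all y. The correct definition is |y| = y when y >= 0, and |y| = -y when y < 0. Since -8 < 0, we have |-8| = -(-8) = 8, not -8.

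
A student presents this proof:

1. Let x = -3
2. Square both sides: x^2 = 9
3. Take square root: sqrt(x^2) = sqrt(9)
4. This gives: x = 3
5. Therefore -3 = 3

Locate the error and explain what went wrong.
Step 4: This gives: x = 3

Step 4 incorrectly states that sqrt(x^2) = x. The correct identity is sqrt(x^2) = |x|. Since x = -3 < 0, we have sqrt(x^2) = |-3| = 3, not x = -3.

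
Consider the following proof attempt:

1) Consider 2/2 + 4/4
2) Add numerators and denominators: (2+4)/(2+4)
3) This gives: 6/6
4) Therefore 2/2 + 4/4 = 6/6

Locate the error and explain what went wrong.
Step 2: Add numerators and denominators: (2+4)/(2+4)

Step 2 incorrectly adds fractions by separately adding numerators and denominators. This is wrong. The correct method requires a common denominator: 2/2 + 4/4 = (2×4 + 4×2)/(2×4) = 16/8 = 2. The method used gives 6/6, which is different.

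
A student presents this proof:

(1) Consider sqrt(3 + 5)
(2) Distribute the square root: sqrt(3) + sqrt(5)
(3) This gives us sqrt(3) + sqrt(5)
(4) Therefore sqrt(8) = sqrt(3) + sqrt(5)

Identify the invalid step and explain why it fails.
Step 2: Distribute the square root: sqrt(3) + sqrt(5)

Step 2 incorrectly 'distributes' the square root over addition. The square root function does not distribute: sqrt(a + b) ≠ sqrt(a) + sqrt(b). In fact, sqrt(3 + 5) = sqrt(8) ≈ 2.8284, while sqrt(3) + sqrt(5) ≈ 3.9681.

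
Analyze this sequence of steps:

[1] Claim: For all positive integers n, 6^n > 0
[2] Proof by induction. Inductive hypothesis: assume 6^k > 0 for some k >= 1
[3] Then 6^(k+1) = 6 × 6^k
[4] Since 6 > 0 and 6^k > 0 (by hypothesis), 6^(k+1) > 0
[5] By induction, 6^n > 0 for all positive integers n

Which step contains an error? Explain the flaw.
Step 5: By induction, 6^n > 0 for all positive integers n

Step 5 concludes the proof by induction, but no base case was ever established. A valid induction proof requires: (1) a base case proving 6^1 > 0, and (2) an inductive step showing IF 6^k > 0 THEN 6^(k+1) > 0. Steps 2-4 correctly establish the inductive step, but without the base case the conclusion in step 5 does not follow.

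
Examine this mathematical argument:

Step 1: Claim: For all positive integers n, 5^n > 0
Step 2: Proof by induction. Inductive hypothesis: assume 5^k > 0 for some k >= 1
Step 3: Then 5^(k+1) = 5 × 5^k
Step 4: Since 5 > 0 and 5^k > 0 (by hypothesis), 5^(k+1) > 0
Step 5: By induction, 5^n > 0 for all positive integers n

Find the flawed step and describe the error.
Step 5: By induction, 5^n > 0 for all positive integers n

Step 5 concludes the proof by induction, but no base case was ever established. A valid induction proof requires: (1) a base case proving 5^1 > 0, and (2) an inductive step showing IF 5^k > 0 THEN 5^(k+1) > 0. Steps 2-4 correctly establish the inductive step, but without the base case the conclusion in step 5 does not follow.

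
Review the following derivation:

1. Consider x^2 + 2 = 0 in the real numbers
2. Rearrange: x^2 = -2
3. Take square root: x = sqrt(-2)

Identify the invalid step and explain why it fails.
Step 3: Take square root: x = sqrt(-2)

Step 3 takes the square root of -2, which is negative. In the real number system, the square root of a negative number is undefined. The equation x^2 + 2 = 0 has no real solutions. Square roots of negative numbers only exist in the complex numbers.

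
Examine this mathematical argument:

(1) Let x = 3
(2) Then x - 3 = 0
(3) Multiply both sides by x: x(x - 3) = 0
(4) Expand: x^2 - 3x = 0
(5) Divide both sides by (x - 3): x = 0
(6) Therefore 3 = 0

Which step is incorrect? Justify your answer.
Step 5: Divide both sides by (x - 3): x = 0

Step 5 divides both sides by (x - 3). However, since x = 3, we have (x - 3) = 0. Division by zero is undefined, making this step invalid.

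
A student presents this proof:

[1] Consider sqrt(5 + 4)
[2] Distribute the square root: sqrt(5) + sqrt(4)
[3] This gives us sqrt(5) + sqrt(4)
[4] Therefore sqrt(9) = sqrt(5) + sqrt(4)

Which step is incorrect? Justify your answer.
Step 2: Distribute the square root: sqrt(5) + sqrt(4)

Step 2 incorrectly 'distributes' the square root over addition. The square root function does not distribute: sqrt(a + b) ≠ sqrt(a) + sqrt(b). In fact, sqrt(5 + 4) = sqrt(9) ≈ 3.0000, while sqrt(5) + sqrt(4) ≈ 4.2361.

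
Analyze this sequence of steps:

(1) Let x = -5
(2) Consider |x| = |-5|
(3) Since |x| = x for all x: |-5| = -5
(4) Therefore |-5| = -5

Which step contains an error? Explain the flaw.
Step 3: Since |x| = x for all x: |-5| = -5

Step 3 incorrectly states that |x| = x for all x. The correct definition is |x| = x when x >= 0, and |x| = -x when x < 0. Since -5 < 0, we have |-5| = -(-5) = 5, not -5.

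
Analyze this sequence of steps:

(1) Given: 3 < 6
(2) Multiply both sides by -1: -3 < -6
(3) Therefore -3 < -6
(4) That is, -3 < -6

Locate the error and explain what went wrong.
Step 2: Multiply both sides by -1: -3 < -6

Step 2 multiplies both sides by -1 but fails to reverse the inequality sign. When multiplying (or dividing) an inequality by a negative number, the direction must be reversed. Since 3 < 6, we should get -3 > -6, i.e., -3 > -6.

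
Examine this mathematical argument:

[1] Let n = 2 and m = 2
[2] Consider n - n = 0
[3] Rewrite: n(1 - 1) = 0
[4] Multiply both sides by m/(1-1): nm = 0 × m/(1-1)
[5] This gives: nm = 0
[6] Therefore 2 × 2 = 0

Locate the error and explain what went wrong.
Step 4: Multiply both sides by m/(1-1): nm = 0 × m/(1-1)

Step 4 multiplies both sides by m/(1-1). However, 1-1 = 0, so this is multiplication by m/0, which is undefined. We cannot multiply by an undefined expression.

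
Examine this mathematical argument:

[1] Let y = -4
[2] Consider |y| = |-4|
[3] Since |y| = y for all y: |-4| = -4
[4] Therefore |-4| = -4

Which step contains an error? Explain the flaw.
Step 3: Since |y| = y for all y: |-4| = -4

Step 3 incorrectly states that |y| = y for all y. The correct definition is |y| = y when y >= 0, and |y| = -y when y < 0. Since -4 < 0, we have |-4| = -(-4) = 4, not -4.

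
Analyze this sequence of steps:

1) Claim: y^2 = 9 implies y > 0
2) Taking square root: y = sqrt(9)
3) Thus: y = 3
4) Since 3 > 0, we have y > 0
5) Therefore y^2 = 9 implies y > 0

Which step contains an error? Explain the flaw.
Step 2: Taking square root: y = sqrt(9)

Step 2 takes the square root and assumes the positive root only. The equation y^2 = 9 actually has two solutions: y = 3 and y = -3. The proof silently assumes y > 0 without justification, then uses this assumption to conclude y > 0, which is circular. The counterexample y = -3 shows the claim is false.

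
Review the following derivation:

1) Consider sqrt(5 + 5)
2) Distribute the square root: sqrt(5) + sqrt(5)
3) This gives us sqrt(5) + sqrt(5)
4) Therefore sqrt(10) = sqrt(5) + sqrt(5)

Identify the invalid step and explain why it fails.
Step 2: Distribute the square root: sqrt(5) + sqrt(5)

Step 2 incorrectly 'distributes' the square root over addition. The square root function does not distribute: sqrt(a + b) ≠ sqrt(a) + sqrt(b). In fact, sqrt(5 + 5) = sqrt(10) ≈ 3.1623, while sqrt(5) + sqrt(5) ≈ 4.4721.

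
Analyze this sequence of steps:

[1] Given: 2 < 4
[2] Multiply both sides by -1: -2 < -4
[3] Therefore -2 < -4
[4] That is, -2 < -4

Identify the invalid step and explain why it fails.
Step 2: Multiply both sides by -1: -2 < -4

Step 2 multiplies both sides by -1 but fails to reverse the inequality sign. When multiplying (or dividing) an inequality by a negative number, the direction must be reversed. Since 2 < 4, we should get -2 > -4, i.e., -2 > -4.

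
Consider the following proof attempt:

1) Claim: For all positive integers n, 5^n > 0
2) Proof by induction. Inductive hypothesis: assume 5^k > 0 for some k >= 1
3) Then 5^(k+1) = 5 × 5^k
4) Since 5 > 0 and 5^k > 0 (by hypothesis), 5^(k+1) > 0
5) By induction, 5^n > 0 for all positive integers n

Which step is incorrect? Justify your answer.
Step 5: By induction, 5^n > 0 for all positive integers n

Step 5 concludes the proof by induction, but no base case was ever established. A valid induction proof requires: (1) a base case proving 5^1 > 0, and (2) an inductive step showing IF 5^k > 0 THEN 5^(k+1) > 0. Steps 2-4 correctly establish the inductive step, but without the base case the conclusion in step 5 does not follow.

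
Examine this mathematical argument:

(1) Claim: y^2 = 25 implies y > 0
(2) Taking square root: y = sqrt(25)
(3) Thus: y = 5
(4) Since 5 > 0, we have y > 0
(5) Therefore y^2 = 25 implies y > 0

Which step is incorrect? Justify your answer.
Step 2: Taking square root: y = sqrt(25)

Step 2 takes the square root and assumes the positive root only. The equation y^2 = 25 actually has two solutions: y = 5 and y = -5. The proof silently assumes y > 0 without justification, then uses this assumption to conclude y > 0, which is circular. The counterexample y = -5 shows the claim is false.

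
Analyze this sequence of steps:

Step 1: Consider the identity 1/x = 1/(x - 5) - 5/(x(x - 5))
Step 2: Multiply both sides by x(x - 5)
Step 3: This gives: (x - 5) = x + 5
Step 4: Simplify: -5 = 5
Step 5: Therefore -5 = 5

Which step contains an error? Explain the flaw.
Step 3: This gives: (x - 5) = x + 5

Step 3 makes a sign error when clearing denominators. Multiplying -5/(x(x - 5)) by x(x - 5) gives -5, not +5. The correct result is (x - 5) = x - 5, which is trivially true, not (x - 5) = x + 5. (Step 1 is a valid identity: 1/(x - 5) - 5/(x(x - 5)) = (x - 5)/(x(x - 5)) = 1/x.)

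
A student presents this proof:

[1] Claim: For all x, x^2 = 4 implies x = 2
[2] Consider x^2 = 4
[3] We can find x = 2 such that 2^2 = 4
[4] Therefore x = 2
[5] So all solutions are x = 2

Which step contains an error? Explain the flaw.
Step 4: Therefore x = 2

Step 4 incorrectly concludes that x = 2 is the only solution. The proof shows that x = 2 is A solution (existence), but does not show it is the ONLY solution (uniqueness). In fact, x = -2 is also a solution since (-2)^2 = 4. Finding one solution doesn't prove there are no others.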